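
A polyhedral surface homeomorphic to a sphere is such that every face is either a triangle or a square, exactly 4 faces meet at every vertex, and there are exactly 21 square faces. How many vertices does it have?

Let x be the number of triangles; then F = 21 + x.
Edge–face incidences: 2E = 4·21 + 3·x = 84 + 3x.
Every vertex has degree 4, so 4V = 2E.
Euler: V − E + F = 2 ⇒ (2E)/4 − E + (21 + x) = 2.
Multiply by 8: 2·(2E) − 4·(2E) + 8·(21 + x) = 16, i.e. 168 + 8x − 2·(84 + 3x) = 16.
Collecting terms: 2x = 16, so x = 8.
Then 2E = 84 + 3·8 = 108, so E = 54, V = 2E/4 = 27, F = 21 + 8 = 29.

27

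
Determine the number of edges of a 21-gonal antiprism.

84

An antiprism on an n-gon has two n-gon caps and 2n triangles: V = 2·21 = 42, E = 4·21 = 84, F = 2·21 + 2 = 44.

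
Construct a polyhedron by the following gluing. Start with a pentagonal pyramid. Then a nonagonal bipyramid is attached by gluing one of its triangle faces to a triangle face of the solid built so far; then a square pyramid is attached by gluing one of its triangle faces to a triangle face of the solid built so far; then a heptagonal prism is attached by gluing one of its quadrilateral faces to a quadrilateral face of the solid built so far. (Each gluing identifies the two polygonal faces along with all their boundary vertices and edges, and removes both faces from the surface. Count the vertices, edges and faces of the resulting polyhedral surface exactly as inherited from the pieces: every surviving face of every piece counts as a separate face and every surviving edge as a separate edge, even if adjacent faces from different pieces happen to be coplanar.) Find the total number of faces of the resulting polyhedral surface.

A pentagonal pyramid: V=6, E=10, F=6.
Attach a nonagonal bipyramid (V=11, E=27, F=18) along a 3-gon: merge 3 vertices and 3 edges, delete both glued faces → V=14, E=34, F=22.
Attach a square pyramid (V=5, E=8, F=5) along a 3-gon: merge 3 vertices and 3 edges, delete both glued faces → V=16, E=39, F=25.
Attach a heptagonal prism (V=14, E=21, F=9) along a 4-gon: merge 4 vertices and 4 edges, delete both glued faces → V=26, E=56, F=32.
Check: V − E + F = 26 − 56 + 32 = 2.

32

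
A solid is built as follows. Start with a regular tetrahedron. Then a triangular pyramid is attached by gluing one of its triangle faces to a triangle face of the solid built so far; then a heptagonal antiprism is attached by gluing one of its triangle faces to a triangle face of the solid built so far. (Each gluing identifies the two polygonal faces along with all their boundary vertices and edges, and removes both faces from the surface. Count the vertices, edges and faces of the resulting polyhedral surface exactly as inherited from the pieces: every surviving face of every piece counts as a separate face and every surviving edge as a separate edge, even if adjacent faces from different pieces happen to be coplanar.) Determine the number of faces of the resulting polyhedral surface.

A regular tetrahedron: V=4, E=6, F=4.
Attach a triangular pyramid (V=4, E=6, F=4) along a 3-gon: merge 3 vertices and 3 edges, delete both glued faces → V=5, E=9, F=6.
Attach a heptagonal antiprism (V=14, E=28, F=16) along a 3-gon: merge 3 vertices and 3 edges, delete both glued faces → V=16, E=34, F=20.
Check: V − E + F = 16 − 34 + 20 = 2.

20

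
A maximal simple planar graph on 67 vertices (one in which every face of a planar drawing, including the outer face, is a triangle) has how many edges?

195

In a plane triangulation 3F = 2E and V − E + F = 2, so E = 3V − 6 = 3·67 − 6 = 195.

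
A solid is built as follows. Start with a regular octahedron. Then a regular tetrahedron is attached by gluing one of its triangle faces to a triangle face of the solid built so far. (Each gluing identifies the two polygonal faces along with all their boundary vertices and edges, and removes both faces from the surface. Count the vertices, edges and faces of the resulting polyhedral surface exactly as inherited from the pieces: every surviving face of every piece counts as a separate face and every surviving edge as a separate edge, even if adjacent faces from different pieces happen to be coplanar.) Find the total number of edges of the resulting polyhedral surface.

15

A regular octahedron: V=6, E=12, F=8.
Attach a regular tetrahedron (V=4, E=6, F=4) along a 3-gon: merge 3 vertices and 3 edges, delete both glued faces → V=7, E=15, F=10.
Check: V − E + F = 7 − 15 + 10 = 2.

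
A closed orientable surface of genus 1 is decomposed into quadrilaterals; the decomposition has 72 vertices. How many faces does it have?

72

χ = 2 − 2·1 = 0, and every face is a square so 4F = 2E.
V − E + F = 0 with E = 4F/2 gives 72 − (4/2 − 1)·F = 0, so F = 72 and E = 144.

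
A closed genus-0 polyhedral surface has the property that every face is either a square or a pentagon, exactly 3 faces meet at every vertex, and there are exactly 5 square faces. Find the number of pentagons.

2

Let x be the number of pentagons; then F = 5 + x.
Edge–face incidences: 2E = 4·5 + 5·x = 20 + 5x.
Every vertex has degree 3, so 3V = 2E.
Euler: V − E + F = 2 ⇒ (2E)/3 − E + (5 + x) = 2.
Multiply by 6: 2·(2E) − 3·(2E) + 6·(5 + x) = 12, i.e. 30 + 6x − (20 + 5x) = 12.
Collecting terms: x + 10 = 12, so x = 2.
Then 2E = 20 + 5·2 = 30, so E = 15, V = 2E/3 = 10, F = 5 + 2 = 7.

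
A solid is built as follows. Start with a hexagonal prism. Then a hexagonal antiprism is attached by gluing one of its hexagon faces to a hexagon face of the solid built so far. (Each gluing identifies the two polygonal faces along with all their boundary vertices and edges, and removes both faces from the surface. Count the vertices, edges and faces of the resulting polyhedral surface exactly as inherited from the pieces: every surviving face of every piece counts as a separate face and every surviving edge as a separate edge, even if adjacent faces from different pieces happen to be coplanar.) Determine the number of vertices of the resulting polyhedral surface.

18

A hexagonal prism: V=12, E=18, F=8.
Attach a hexagonal antiprism (V=12, E=24, F=14) along a 6-gon: merge 6 vertices and 6 edges, delete both glued faces → V=18, E=36, F=20.
Check: V − E + F = 18 − 36 + 20 = 2.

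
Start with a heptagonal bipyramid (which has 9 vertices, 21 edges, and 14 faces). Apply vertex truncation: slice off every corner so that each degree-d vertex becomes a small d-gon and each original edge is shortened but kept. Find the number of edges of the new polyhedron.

63

Truncation replaces each original edge-end by a new vertex, so V′ = 2E = 42.
Each original edge survives, and each old vertex of degree d contributes d new edges; summing degrees gives Σd = 2E, so E′ = E + 2E = 3E = 63.
Each original face survives and each original vertex becomes one new face: F′ = F + V = 23.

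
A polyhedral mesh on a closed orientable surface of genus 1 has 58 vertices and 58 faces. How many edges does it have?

116

For a closed orientable surface of genus 1, χ = 2 − 2·1 = 0.
E = V + F − (0) = 58 + 58 − (0) = 116.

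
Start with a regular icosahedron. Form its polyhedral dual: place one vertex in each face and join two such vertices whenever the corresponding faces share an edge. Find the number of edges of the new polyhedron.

30

The base solid has V = 12, E = 30, F = 20.
The dual swaps V and F and preserves E: V′ = F = 20, E′ = E = 30, F′ = V = 12.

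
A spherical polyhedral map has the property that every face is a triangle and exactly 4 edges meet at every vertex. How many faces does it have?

8

Each face has 3 edges and each edge borders two faces, so 2E = 3F.
Each vertex has degree 4, so 4V = 2E and hence V = 3F/4.
Euler: V − E + F = 2 ⇒ (3F/4) − (3F/2) + F = 2.
Multiply by 8: (6 − 12 + 8)F = 16, i.e. 2F = 16.
So F = 8, E = 3·8/2 = 12, V = 3·8/4 = 6.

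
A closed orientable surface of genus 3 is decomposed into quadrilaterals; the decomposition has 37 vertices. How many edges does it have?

χ = 2 − 2·3 = -4, and every face is a square so 4F = 2E.
V − E + F = -4 with E = 4F/2 gives 37 − (4/2 − 1)·F = -4, so F = 41 and E = 82.

82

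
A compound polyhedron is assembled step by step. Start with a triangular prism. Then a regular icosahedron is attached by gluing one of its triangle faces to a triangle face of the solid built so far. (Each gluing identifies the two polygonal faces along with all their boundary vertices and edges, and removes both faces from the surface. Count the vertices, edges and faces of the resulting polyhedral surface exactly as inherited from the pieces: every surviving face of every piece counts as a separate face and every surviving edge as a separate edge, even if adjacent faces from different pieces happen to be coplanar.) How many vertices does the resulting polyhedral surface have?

15

A triangular prism: V=6, E=9, F=5.
Attach a regular icosahedron (V=12, E=30, F=20) along a 3-gon: merge 3 vertices and 3 edges, delete both glued faces → V=15, E=36, F=23.
Check: V − E + F = 15 − 36 + 23 = 2.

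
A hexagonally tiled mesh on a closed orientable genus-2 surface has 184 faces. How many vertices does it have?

χ = 2 − 2·2 = -2, and every face is a hexagon so 6F = 2E.
E = 6·184/2 = 552. Then V = -2 + E − F = -2 + 552 − 184 = 366.

366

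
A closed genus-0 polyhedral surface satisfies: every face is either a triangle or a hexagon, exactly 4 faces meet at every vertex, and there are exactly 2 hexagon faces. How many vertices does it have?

12

Let x be the number of triangles; then F = 2 + x.
Edge–face incidences: 2E = 6·2 + 3·x = 12 + 3x.
Every vertex has degree 4, so 4V = 2E.
Euler: V − E + F = 2 ⇒ (2E)/4 − E + (2 + x) = 2.
Multiply by 8: 2·(2E) − 4·(2E) + 8·(2 + x) = 16, i.e. 16 + 8x − 2·(12 + 3x) = 16.
Collecting terms: 2x − 8 = 16, so 2x = 24, so x = 12.
Then 2E = 12 + 3·12 = 48, so E = 24, V = 2E/4 = 12, F = 2 + 12 = 14.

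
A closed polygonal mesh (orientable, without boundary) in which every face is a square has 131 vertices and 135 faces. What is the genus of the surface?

Every face is a square, so 2E = 4·135 = 540, giving E = 270.
χ = V − E + F = 131 − 270 + 135 = -4.
For a closed orientable surface χ = 2 − 2g, so g = (2 − (-4))/2 = 3.

3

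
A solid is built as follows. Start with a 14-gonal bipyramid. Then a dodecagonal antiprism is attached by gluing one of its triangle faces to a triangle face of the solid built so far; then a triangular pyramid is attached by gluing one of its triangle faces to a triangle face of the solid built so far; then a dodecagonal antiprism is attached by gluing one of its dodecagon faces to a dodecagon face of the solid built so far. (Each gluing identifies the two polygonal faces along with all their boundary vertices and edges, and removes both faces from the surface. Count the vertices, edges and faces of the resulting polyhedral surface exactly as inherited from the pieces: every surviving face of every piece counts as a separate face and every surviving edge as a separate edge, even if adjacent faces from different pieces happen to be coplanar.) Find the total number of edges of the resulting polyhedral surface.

A 14-gonal bipyramid: V=16, E=42, F=28.
Attach a dodecagonal antiprism (V=24, E=48, F=26) along a 3-gon: merge 3 vertices and 3 edges, delete both glued faces → V=37, E=87, F=52.
Attach a triangular pyramid (V=4, E=6, F=4) along a 3-gon: merge 3 vertices and 3 edges, delete both glued faces → V=38, E=90, F=54.
Attach a dodecagonal antiprism (V=24, E=48, F=26) along a 12-gon: merge 12 vertices and 12 edges, delete both glued faces → V=50, E=126, F=78.
Check: V − E + F = 50 − 126 + 78 = 2.

126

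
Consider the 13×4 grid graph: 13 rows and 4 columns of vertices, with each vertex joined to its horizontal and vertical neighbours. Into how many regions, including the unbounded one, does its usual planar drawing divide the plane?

37

The grid has V = 13·4 = 52 vertices and E = 13·3 + 4·12 = 87 edges.
F = 2 − V + E = 2 − 52 + 87 = 37.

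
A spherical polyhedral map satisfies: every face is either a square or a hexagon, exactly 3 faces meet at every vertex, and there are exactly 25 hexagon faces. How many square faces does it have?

6

Let x be the number of squares; then F = 25 + x.
Edge–face incidences: 2E = 6·25 + 4·x = 150 + 4x.
Every vertex has degree 3, so 3V = 2E.
Euler: V − E + F = 2 ⇒ (2E)/3 − E + (25 + x) = 2.
Multiply by 6: 2·(2E) − 3·(2E) + 6·(25 + x) = 12, i.e. 150 + 6x − (150 + 4x) = 12.
Collecting terms: 2x = 12, so x = 6.
Then 2E = 150 + 4·6 = 174, so E = 87, V = 2E/3 = 58, F = 25 + 6 = 31.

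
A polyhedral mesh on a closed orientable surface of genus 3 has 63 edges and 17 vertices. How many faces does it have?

42

For a closed orientable surface of genus 3, χ = 2 − 2·3 = -4.
F = -4 − V + E = -4 − 17 + 63 = 42.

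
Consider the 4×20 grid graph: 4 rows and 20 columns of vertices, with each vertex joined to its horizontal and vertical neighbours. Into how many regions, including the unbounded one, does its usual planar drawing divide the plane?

The grid has V = 4·20 = 80 vertices and E = 4·19 + 20·3 = 136 edges.
F = 2 − V + E = 2 − 80 + 136 = 58.

58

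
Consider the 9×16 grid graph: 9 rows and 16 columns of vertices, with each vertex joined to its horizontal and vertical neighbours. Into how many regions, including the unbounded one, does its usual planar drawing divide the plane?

The grid has V = 9·16 = 144 vertices and E = 9·15 + 16·8 = 263 edges.
F = 2 − V + E = 2 − 144 + 263 = 121.

121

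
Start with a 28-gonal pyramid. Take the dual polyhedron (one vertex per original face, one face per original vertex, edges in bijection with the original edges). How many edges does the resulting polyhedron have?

The base solid has V = 29, E = 56, F = 29.
The dual swaps V and F and preserves E: V′ = F = 29, E′ = E = 56, F′ = V = 29.

56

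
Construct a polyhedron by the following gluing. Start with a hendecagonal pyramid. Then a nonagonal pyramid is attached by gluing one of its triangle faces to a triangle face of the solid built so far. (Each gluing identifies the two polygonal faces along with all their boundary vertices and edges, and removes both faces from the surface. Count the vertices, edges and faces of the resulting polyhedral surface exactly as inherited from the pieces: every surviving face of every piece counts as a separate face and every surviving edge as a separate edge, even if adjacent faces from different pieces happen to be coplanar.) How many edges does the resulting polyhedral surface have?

A hendecagonal pyramid: V=12, E=22, F=12.
Attach a nonagonal pyramid (V=10, E=18, F=10) along a 3-gon: merge 3 vertices and 3 edges, delete both glued faces → V=19, E=37, F=20.
Check: V − E + F = 19 − 37 + 20 = 2.

37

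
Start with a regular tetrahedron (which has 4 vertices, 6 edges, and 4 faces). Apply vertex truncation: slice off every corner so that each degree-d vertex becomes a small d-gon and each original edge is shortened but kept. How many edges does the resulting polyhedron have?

Truncation replaces each original edge-end by a new vertex, so V′ = 2E = 12.
Each original edge survives, and each old vertex of degree d contributes d new edges; summing degrees gives Σd = 2E, so E′ = E + 2E = 3E = 18.
Each original face survives and each original vertex becomes one new face: F′ = F + V = 8.

18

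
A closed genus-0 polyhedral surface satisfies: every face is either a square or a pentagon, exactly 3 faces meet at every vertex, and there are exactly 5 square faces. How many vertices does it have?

10

Let x be the number of pentagons; then F = 5 + x.
Edge–face incidences: 2E = 4·5 + 5·x = 20 + 5x.
Every vertex has degree 3, so 3V = 2E.
Euler: V − E + F = 2 ⇒ (2E)/3 − E + (5 + x) = 2.
Multiply by 6: 2·(2E) − 3·(2E) + 6·(5 + x) = 12, i.e. 30 + 6x − (20 + 5x) = 12.
Collecting terms: x + 10 = 12, so x = 2.
Then 2E = 20 + 5·2 = 30, so E = 15, V = 2E/3 = 10, F = 5 + 2 = 7.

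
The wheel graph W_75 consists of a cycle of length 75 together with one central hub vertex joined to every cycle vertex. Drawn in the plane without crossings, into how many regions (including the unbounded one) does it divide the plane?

W_75 has V = 75 + 1 = 76 vertices and E = 2·75 = 150 edges.
By Euler's formula F = 2 − V + E = 2 − 76 + 150 = 76.

76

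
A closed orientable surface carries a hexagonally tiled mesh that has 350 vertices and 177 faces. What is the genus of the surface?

Every face is a hexagon, so 2E = 6·177 = 1062, giving E = 531.
χ = V − E + F = 350 − 531 + 177 = -4.
For a closed orientable surface χ = 2 − 2g, so g = (2 − (-4))/2 = 3.

3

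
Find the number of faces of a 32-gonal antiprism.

An antiprism on an n-gon has two n-gon caps and 2n triangles: V = 2·32 = 64, E = 4·32 = 128, F = 2·32 + 2 = 66.

66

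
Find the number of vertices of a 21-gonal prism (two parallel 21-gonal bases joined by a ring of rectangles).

A prism on an n-gon has two n-gon bases and n rectangular sides: V = 2·21 = 42, E = 3·21 = 63, F = 21 + 2 = 23.

42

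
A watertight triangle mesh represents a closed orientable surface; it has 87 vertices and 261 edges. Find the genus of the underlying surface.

Every face is a triangle and each edge borders two faces, so 3F = 2·261, giving F = 174.
χ = V − E + F = 87 − 261 + 174 = 0.
For a closed orientable surface χ = 2 − 2g, so g = (2 − (0))/2 = 1.

1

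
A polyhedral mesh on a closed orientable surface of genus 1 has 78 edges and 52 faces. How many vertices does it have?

26

For a closed orientable surface of genus 1, χ = 2 − 2·1 = 0.
V = 0 + E − F = 0 + 78 − 52 = 26.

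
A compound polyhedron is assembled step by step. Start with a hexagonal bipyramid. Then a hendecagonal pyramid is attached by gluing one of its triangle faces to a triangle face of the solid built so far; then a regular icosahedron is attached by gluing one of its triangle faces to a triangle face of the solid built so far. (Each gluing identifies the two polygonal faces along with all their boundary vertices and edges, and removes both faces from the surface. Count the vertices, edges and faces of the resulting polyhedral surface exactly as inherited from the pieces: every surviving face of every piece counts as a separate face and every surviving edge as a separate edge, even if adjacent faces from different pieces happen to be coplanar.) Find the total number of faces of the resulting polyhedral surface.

A hexagonal bipyramid: V=8, E=18, F=12.
Attach a hendecagonal pyramid (V=12, E=22, F=12) along a 3-gon: merge 3 vertices and 3 edges, delete both glued faces → V=17, E=37, F=22.
Attach a regular icosahedron (V=12, E=30, F=20) along a 3-gon: merge 3 vertices and 3 edges, delete both glued faces → V=26, E=64, F=40.
Check: V − E + F = 26 − 64 + 40 = 2.

40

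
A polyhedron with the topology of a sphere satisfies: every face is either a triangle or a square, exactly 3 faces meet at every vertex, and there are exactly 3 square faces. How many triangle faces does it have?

Let x be the number of triangles; then F = 3 + x.
Edge–face incidences: 2E = 4·3 + 3·x = 12 + 3x.
Every vertex has degree 3, so 3V = 2E.
Euler: V − E + F = 2 ⇒ (2E)/3 − E + (3 + x) = 2.
Multiply by 6: 2·(2E) − 3·(2E) + 6·(3 + x) = 12, i.e. 18 + 6x − (12 + 3x) = 12.
Collecting terms: 3x + 6 = 12, so 3x = 6, so x = 2.
Then 2E = 12 + 3·2 = 18, so E = 9, V = 2E/3 = 6, F = 3 + 2 = 5.

2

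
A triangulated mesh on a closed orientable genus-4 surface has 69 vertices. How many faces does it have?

χ = 2 − 2·4 = -6, and every face is a triangle so 3F = 2E.
V − E + F = -6 with E = 3F/2 gives 69 − (3/2 − 1)·F = -6, so F = 150 and E = 225.

150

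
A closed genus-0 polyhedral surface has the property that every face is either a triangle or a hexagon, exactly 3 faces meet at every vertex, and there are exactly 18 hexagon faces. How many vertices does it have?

40

Let x be the number of triangles; then F = 18 + x.
Edge–face incidences: 2E = 6·18 + 3·x = 108 + 3x.
Every vertex has degree 3, so 3V = 2E.
Euler: V − E + F = 2 ⇒ (2E)/3 − E + (18 + x) = 2.
Multiply by 6: 2·(2E) − 3·(2E) + 6·(18 + x) = 12, i.e. 108 + 6x − (108 + 3x) = 12.
Collecting terms: 3x = 12, so x = 4.
Then 2E = 108 + 3·4 = 120, so E = 60, V = 2E/3 = 40, F = 18 + 4 = 22.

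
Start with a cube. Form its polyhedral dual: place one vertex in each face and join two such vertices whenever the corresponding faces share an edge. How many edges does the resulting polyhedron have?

The base solid has V = 8, E = 12, F = 6.
The dual swaps V and F and preserves E: V′ = F = 6, E′ = E = 12, F′ = V = 8.

12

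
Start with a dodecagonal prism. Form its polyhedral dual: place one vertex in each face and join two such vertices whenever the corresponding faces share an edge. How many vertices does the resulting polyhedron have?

The base solid has V = 24, E = 36, F = 14.
The dual swaps V and F and preserves E: V′ = F = 14, E′ = E = 36, F′ = V = 24.

14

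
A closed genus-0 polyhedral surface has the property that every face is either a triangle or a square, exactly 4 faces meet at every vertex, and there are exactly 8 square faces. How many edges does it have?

28

Let x be the number of triangles; then F = 8 + x.
Edge–face incidences: 2E = 4·8 + 3·x = 32 + 3x.
Every vertex has degree 4, so 4V = 2E.
Euler: V − E + F = 2 ⇒ (2E)/4 − E + (8 + x) = 2.
Multiply by 8: 2·(2E) − 4·(2E) + 8·(8 + x) = 16, i.e. 64 + 8x − 2·(32 + 3x) = 16.
Collecting terms: 2x = 16, so x = 8.
Then 2E = 32 + 3·8 = 56, so E = 28, V = 2E/4 = 14, F = 8 + 8 = 16.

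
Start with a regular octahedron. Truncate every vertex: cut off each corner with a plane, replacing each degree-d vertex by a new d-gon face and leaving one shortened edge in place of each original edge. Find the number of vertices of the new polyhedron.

The base solid has V = 6, E = 12, F = 8.
Truncation replaces each original edge-end by a new vertex, so V′ = 2E = 24.
Each original edge survives, and each old vertex of degree d contributes d new edges; summing degrees gives Σd = 2E, so E′ = E + 2E = 3E = 36.
Each original face survives and each original vertex becomes one new face: F′ = F + V = 14.

24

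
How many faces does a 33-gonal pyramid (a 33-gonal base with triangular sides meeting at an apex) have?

34

A pyramid on an n-gon base has one n-gon and n triangles: V = 33 + 1 = 34, E = 2·33 = 66, F = 33 + 1 = 34.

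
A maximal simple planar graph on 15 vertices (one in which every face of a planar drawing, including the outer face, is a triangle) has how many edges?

39

In a plane triangulation 3F = 2E and V − E + F = 2, so E = 3V − 6 = 3·15 − 6 = 39.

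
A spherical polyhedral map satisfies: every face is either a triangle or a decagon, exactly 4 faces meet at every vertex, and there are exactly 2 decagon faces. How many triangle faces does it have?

20

Let x be the number of triangles; then F = 2 + x.
Edge–face incidences: 2E = 10·2 + 3·x = 20 + 3x.
Every vertex has degree 4, so 4V = 2E.
Euler: V − E + F = 2 ⇒ (2E)/4 − E + (2 + x) = 2.
Multiply by 8: 2·(2E) − 4·(2E) + 8·(2 + x) = 16, i.e. 16 + 8x − 2·(20 + 3x) = 16.
Collecting terms: 2x − 24 = 16, so 2x = 40, so x = 20.
Then 2E = 20 + 3·20 = 80, so E = 40, V = 2E/4 = 20, F = 2 + 20 = 22.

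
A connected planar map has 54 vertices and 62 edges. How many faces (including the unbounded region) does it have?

10

Euler's formula for a connected plane graph: V − E + F = 2, so F = 2 − 54 + 62 = 10.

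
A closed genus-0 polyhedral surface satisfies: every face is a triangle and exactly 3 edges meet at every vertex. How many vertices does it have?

4

Each face has 3 edges and each edge borders two faces, so 2E = 3F.
Each vertex has degree 3, so 3V = 2E and hence V = 3F/3.
Euler: V − E + F = 2 ⇒ (3F/3) − (3F/2) + F = 2.
Multiply by 6: (6 − 9 + 6)F = 12, i.e. 3F = 12.
So F = 4, E = 3·4/2 = 6, V = 3·4/3 = 4.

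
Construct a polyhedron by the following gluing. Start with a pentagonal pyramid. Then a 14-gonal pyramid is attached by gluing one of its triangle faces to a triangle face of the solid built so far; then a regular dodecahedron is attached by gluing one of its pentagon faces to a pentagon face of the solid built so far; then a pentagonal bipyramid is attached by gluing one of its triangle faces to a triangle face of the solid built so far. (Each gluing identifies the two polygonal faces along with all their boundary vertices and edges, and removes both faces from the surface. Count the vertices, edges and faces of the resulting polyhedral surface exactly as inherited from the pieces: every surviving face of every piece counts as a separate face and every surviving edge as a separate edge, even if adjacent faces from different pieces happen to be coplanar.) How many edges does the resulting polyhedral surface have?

A pentagonal pyramid: V=6, E=10, F=6.
Attach a 14-gonal pyramid (V=15, E=28, F=15) along a 3-gon: merge 3 vertices and 3 edges, delete both glued faces → V=18, E=35, F=19.
Attach a regular dodecahedron (V=20, E=30, F=12) along a 5-gon: merge 5 vertices and 5 edges, delete both glued faces → V=33, E=60, F=29.
Attach a pentagonal bipyramid (V=7, E=15, F=10) along a 3-gon: merge 3 vertices and 3 edges, delete both glued faces → V=37, E=72, F=37.
Check: V − E + F = 37 − 72 + 37 = 2.

72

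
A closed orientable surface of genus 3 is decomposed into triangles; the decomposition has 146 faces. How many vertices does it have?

69

χ = 2 − 2·3 = -4, and every face is a triangle so 3F = 2E.
E = 3·146/2 = 219. Then V = -4 + E − F = -4 + 219 − 146 = 69.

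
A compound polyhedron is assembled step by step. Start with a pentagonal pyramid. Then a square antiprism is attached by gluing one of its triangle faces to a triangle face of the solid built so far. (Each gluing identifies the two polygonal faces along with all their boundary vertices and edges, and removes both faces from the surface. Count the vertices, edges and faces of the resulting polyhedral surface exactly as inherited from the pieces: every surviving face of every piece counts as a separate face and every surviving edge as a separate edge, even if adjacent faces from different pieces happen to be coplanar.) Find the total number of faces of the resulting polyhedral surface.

14

A pentagonal pyramid: V=6, E=10, F=6.
Attach a square antiprism (V=8, E=16, F=10) along a 3-gon: merge 3 vertices and 3 edges, delete both glued faces → V=11, E=23, F=14.
Check: V − E + F = 11 − 23 + 14 = 2.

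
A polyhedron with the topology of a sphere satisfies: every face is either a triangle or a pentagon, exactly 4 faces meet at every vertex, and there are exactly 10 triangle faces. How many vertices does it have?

10

Let x be the number of pentagons; then F = 10 + x.
Edge–face incidences: 2E = 3·10 + 5·x = 30 + 5x.
Every vertex has degree 4, so 4V = 2E.
Euler: V − E + F = 2 ⇒ (2E)/4 − E + (10 + x) = 2.
Multiply by 8: 2·(2E) − 4·(2E) + 8·(10 + x) = 16, i.e. 80 + 8x − 2·(30 + 5x) = 16.
Collecting terms: −2x + 20 = 16, so −2x = −4, so x = 2.
Then 2E = 30 + 5·2 = 40, so E = 20, V = 2E/4 = 10, F = 10 + 2 = 12.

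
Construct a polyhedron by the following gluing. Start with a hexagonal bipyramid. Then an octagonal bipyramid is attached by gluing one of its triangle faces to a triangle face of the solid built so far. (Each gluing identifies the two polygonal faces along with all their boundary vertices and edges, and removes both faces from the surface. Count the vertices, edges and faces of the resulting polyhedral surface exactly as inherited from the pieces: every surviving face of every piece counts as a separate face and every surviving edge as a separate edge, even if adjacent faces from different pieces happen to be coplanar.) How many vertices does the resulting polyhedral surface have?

A hexagonal bipyramid: V=8, E=18, F=12.
Attach an octagonal bipyramid (V=10, E=24, F=16) along a 3-gon: merge 3 vertices and 3 edges, delete both glued faces → V=15, E=39, F=26.
Check: V − E + F = 15 − 39 + 26 = 2.

15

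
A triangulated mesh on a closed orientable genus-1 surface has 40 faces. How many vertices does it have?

χ = 2 − 2·1 = 0, and every face is a triangle so 3F = 2E.
E = 3·40/2 = 60. Then V = 0 + E − F = 0 + 60 − 40 = 20.

20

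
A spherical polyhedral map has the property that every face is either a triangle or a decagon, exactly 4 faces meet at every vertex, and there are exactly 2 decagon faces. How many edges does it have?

Let x be the number of triangles; then F = 2 + x.
Edge–face incidences: 2E = 10·2 + 3·x = 20 + 3x.
Every vertex has degree 4, so 4V = 2E.
Euler: V − E + F = 2 ⇒ (2E)/4 − E + (2 + x) = 2.
Multiply by 8: 2·(2E) − 4·(2E) + 8·(2 + x) = 16, i.e. 16 + 8x − 2·(20 + 3x) = 16.
Collecting terms: 2x − 24 = 16, so 2x = 40, so x = 20.
Then 2E = 20 + 3·20 = 80, so E = 40, V = 2E/4 = 20, F = 2 + 20 = 22.

40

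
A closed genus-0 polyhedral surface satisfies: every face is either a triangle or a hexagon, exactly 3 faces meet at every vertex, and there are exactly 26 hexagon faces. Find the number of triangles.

Let x be the number of triangles; then F = 26 + x.
Edge–face incidences: 2E = 6·26 + 3·x = 156 + 3x.
Every vertex has degree 3, so 3V = 2E.
Euler: V − E + F = 2 ⇒ (2E)/3 − E + (26 + x) = 2.
Multiply by 6: 2·(2E) − 3·(2E) + 6·(26 + x) = 12, i.e. 156 + 6x − (156 + 3x) = 12.
Collecting terms: 3x = 12, so x = 4.
Then 2E = 156 + 3·4 = 168, so E = 84, V = 2E/3 = 56, F = 26 + 4 = 30.

4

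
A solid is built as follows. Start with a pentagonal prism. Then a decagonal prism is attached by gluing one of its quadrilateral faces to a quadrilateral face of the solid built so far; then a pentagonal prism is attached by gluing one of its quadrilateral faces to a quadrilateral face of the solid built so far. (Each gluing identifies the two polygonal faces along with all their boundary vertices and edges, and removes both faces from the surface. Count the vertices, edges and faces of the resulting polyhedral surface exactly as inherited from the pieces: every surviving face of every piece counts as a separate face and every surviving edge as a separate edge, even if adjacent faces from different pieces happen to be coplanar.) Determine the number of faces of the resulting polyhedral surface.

A pentagonal prism: V=10, E=15, F=7.
Attach a decagonal prism (V=20, E=30, F=12) along a 4-gon: merge 4 vertices and 4 edges, delete both glued faces → V=26, E=41, F=17.
Attach a pentagonal prism (V=10, E=15, F=7) along a 4-gon: merge 4 vertices and 4 edges, delete both glued faces → V=32, E=52, F=22.
Check: V − E + F = 32 − 52 + 22 = 2.

22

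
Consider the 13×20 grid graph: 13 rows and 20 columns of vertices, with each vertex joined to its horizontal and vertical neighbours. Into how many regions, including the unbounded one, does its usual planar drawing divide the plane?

229

The grid has V = 13·20 = 260 vertices and E = 13·19 + 20·12 = 487 edges.
F = 2 − V + E = 2 − 260 + 487 = 229.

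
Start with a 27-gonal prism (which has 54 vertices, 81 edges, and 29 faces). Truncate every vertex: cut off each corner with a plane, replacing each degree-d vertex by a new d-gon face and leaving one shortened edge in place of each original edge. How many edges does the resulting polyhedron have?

243

Truncation replaces each original edge-end by a new vertex, so V′ = 2E = 162.
Each original edge survives, and each old vertex of degree d contributes d new edges; summing degrees gives Σd = 2E, so E′ = E + 2E = 3E = 243.
Each original face survives and each original vertex becomes one new face: F′ = F + V = 83.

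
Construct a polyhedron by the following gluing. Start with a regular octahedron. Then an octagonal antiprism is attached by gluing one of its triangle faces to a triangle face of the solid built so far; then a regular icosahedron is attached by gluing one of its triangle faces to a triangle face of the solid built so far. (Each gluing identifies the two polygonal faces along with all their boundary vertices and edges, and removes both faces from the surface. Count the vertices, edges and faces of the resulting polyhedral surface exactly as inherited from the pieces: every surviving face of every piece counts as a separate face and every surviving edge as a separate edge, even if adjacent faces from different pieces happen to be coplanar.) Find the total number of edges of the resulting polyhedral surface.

A regular octahedron: V=6, E=12, F=8.
Attach an octagonal antiprism (V=16, E=32, F=18) along a 3-gon: merge 3 vertices and 3 edges, delete both glued faces → V=19, E=41, F=24.
Attach a regular icosahedron (V=12, E=30, F=20) along a 3-gon: merge 3 vertices and 3 edges, delete both glued faces → V=28, E=68, F=42.
Check: V − E + F = 28 − 68 + 42 = 2.

68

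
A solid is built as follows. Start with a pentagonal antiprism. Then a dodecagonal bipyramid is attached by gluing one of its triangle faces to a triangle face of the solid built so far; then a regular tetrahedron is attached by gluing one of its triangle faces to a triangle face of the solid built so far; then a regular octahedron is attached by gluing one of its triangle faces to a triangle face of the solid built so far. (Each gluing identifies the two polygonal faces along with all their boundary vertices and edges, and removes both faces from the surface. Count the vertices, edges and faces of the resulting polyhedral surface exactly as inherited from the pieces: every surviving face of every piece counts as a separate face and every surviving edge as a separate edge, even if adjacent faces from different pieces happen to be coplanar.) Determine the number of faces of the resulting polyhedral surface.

A pentagonal antiprism: V=10, E=20, F=12.
Attach a dodecagonal bipyramid (V=14, E=36, F=24) along a 3-gon: merge 3 vertices and 3 edges, delete both glued faces → V=21, E=53, F=34.
Attach a regular tetrahedron (V=4, E=6, F=4) along a 3-gon: merge 3 vertices and 3 edges, delete both glued faces → V=22, E=56, F=36.
Attach a regular octahedron (V=6, E=12, F=8) along a 3-gon: merge 3 vertices and 3 edges, delete both glued faces → V=25, E=65, F=42.
Check: V − E + F = 25 − 65 + 42 = 2.

42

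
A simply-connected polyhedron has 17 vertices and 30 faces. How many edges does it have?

Here V − E + F = 2.
E = V + F − (2) = 17 + 30 − (2) = 45.

45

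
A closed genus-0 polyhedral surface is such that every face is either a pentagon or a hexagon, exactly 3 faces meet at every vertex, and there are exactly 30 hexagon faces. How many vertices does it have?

Let x be the number of pentagons; then F = 30 + x.
Edge–face incidences: 2E = 6·30 + 5·x = 180 + 5x.
Every vertex has degree 3, so 3V = 2E.
Euler: V − E + F = 2 ⇒ (2E)/3 − E + (30 + x) = 2.
Multiply by 6: 2·(2E) − 3·(2E) + 6·(30 + x) = 12, i.e. 180 + 6x − (180 + 5x) = 12.
Collecting terms: x = 12.
Then 2E = 180 + 5·12 = 240, so E = 120, V = 2E/3 = 80, F = 30 + 12 = 42.

80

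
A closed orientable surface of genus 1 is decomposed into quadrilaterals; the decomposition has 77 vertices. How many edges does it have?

154

χ = 2 − 2·1 = 0, and every face is a square so 4F = 2E.
V − E + F = 0 with E = 4F/2 gives 77 − (4/2 − 1)·F = 0, so F = 77 and E = 154.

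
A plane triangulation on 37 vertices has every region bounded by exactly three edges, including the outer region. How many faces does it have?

In a plane triangulation 3F = 2E and V − E + F = 2, so F = 2V − 4 = 2·37 − 4 = 70.

70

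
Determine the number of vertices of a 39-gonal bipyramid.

A bipyramid over an n-gon has 2n triangular faces and n + 2 vertices: V = 39 + 2 = 41, E = 3·39 = 117, F = 2·39 = 78.

41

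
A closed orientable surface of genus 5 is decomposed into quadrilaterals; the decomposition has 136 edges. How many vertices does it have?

χ = 2 − 2·5 = -8, and every face is a square so 4F = 2E.
F = 2E/4 = 68. Then V = -8 + E − F = -8 + 136 − 68 = 60.

60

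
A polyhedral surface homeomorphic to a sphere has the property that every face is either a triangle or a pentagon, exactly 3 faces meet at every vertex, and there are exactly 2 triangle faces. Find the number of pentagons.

6

Let x be the number of pentagons; then F = 2 + x.
Edge–face incidences: 2E = 3·2 + 5·x = 6 + 5x.
Every vertex has degree 3, so 3V = 2E.
Euler: V − E + F = 2 ⇒ (2E)/3 − E + (2 + x) = 2.
Multiply by 6: 2·(2E) − 3·(2E) + 6·(2 + x) = 12, i.e. 12 + 6x − (6 + 5x) = 12.
Collecting terms: x + 6 = 12, so x = 6.
Then 2E = 6 + 5·6 = 36, so E = 18, V = 2E/3 = 12, F = 2 + 6 = 8.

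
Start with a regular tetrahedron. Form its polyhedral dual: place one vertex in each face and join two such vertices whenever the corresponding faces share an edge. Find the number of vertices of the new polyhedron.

The base solid has V = 4, E = 6, F = 4.
The dual swaps V and F and preserves E: V′ = F = 4, E′ = E = 6, F′ = V = 4.

4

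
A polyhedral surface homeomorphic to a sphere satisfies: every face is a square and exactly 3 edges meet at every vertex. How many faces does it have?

Each face has 4 edges and each edge borders two faces, so 2E = 4F.
Each vertex has degree 3, so 3V = 2E and hence V = 4F/3.
Euler: V − E + F = 2 ⇒ (4F/3) − (4F/2) + F = 2.
Multiply by 6: (8 − 12 + 6)F = 12, i.e. 2F = 12.
So F = 6, E = 4·6/2 = 12, V = 4·6/3 = 8.

6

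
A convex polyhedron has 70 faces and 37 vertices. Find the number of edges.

105

Here V − E + F = 2.
E = V + F − (2) = 37 + 70 − (2) = 105.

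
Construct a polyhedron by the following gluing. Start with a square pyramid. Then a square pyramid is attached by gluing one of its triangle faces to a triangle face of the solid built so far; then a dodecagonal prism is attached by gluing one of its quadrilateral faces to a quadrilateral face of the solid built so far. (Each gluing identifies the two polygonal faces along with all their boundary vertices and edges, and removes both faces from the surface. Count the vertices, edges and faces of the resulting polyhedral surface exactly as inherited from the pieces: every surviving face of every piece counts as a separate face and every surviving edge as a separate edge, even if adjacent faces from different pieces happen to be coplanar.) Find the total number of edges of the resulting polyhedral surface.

45

A square pyramid: V=5, E=8, F=5.
Attach a square pyramid (V=5, E=8, F=5) along a 3-gon: merge 3 vertices and 3 edges, delete both glued faces → V=7, E=13, F=8.
Attach a dodecagonal prism (V=24, E=36, F=14) along a 4-gon: merge 4 vertices and 4 edges, delete both glued faces → V=27, E=45, F=20.
Check: V − E + F = 27 − 45 + 20 = 2.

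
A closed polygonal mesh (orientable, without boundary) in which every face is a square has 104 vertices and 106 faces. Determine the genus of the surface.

2

Every face is a square, so 2E = 4·106 = 424, giving E = 212.
χ = V − E + F = 104 − 212 + 106 = -2.
For a closed orientable surface χ = 2 − 2g, so g = (2 − (-2))/2 = 2.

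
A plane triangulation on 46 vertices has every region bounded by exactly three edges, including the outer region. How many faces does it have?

In a plane triangulation 3F = 2E and V − E + F = 2, so F = 2V − 4 = 2·46 − 4 = 88.

88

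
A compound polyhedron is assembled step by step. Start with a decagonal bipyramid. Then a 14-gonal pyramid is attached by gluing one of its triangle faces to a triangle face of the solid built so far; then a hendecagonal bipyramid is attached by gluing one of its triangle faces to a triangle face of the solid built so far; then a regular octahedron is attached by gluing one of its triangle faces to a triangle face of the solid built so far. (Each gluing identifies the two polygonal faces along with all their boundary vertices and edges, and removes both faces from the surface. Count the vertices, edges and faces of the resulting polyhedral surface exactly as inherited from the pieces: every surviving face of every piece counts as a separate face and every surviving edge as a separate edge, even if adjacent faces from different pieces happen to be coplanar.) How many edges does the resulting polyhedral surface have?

94

A decagonal bipyramid: V=12, E=30, F=20.
Attach a 14-gonal pyramid (V=15, E=28, F=15) along a 3-gon: merge 3 vertices and 3 edges, delete both glued faces → V=24, E=55, F=33.
Attach a hendecagonal bipyramid (V=13, E=33, F=22) along a 3-gon: merge 3 vertices and 3 edges, delete both glued faces → V=34, E=85, F=53.
Attach a regular octahedron (V=6, E=12, F=8) along a 3-gon: merge 3 vertices and 3 edges, delete both glued faces → V=37, E=94, F=59.
Check: V − E + F = 37 − 94 + 59 = 2.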